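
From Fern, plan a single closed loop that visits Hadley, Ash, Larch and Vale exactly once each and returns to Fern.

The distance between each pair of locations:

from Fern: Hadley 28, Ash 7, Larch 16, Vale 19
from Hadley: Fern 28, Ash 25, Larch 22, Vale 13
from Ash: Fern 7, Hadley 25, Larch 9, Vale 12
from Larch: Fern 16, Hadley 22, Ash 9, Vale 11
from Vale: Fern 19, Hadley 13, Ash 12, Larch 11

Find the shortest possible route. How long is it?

Minimum total distance: 68.

There are 12 distinct closed tours to check (reversals are equivalent).
Fern - Hadley - Ash - Larch - Vale - Fern: 28+25+9+11+19 = 92
Fern - Hadley - Ash - Vale - Larch - Fern: 28+25+12+11+16 = 92
Fern - Hadley - Larch - Ash - Vale - Fern: 28+22+9+12+19 = 90
Fern - Hadley - Larch - Vale - Ash - Fern: 28+22+11+12+7 = 80
Fern - Hadley - Vale - Ash - Larch - Fern: 28+13+12+9+16 = 78
Fern - Hadley - Vale - Larch - Ash - Fern: 28+13+11+9+7 = 68
Fern - Ash - Hadley - Larch - Vale - Fern: 7+25+22+11+19 = 84
Fern - Ash - Hadley - Vale - Larch - Fern: 7+25+13+11+16 = 72
Fern - Ash - Larch - Hadley - Vale - Fern: 7+9+22+13+19 = 70
Fern - Ash - Vale - Hadley - Larch - Fern: 7+12+13+22+16 = 70
Fern - Larch - Hadley - Ash - Vale - Fern: 16+22+25+12+19 = 94
Fern - Larch - Ash - Hadley - Vale - Fern: 16+9+25+13+19 = 82
The minimum is 68.
One optimal route: Fern → Hadley → Vale → Larch → Ash → Fern (or its reverse).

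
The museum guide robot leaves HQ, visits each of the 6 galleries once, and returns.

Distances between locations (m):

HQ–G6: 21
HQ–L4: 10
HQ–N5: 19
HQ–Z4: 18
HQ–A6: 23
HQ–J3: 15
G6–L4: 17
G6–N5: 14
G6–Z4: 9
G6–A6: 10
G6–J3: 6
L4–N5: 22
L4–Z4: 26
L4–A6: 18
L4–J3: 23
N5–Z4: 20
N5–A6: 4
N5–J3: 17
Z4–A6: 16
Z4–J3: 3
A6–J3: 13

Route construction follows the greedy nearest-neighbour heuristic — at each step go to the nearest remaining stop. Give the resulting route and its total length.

At HQ the remaining stops are L4 10, J3 15, Z4 18, N5 19, G6 21, A6 23; go to L4.
At L4 the remaining stops are G6 17, A6 18, N5 22, J3 23, Z4 26; go to G6.
At G6 the remaining stops are J3 6, Z4 9, A6 10, N5 14; go to J3.
At J3 the remaining stops are Z4 3, A6 13, N5 17; go to Z4.
At Z4 the remaining stops are A6 16, N5 20; go to A6.
At A6 the remaining stops are N5 4; go to N5.
Return N5→HQ: 19.
Total = 10 + 17 + 6 + 3 + 16 + 4 + 19 = 75.

Total distance 75 m via the nearest-neighbour route HQ → L4 → G6 → J3 → Z4 → A6 → N5 → HQ.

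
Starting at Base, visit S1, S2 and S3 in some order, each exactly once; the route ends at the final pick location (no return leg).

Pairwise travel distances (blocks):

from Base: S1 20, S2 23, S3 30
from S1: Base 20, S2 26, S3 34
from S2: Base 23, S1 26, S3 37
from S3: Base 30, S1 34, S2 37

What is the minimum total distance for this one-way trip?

83 blocks — the minimum one-way total.

There are 3! = 6 possible orderings.
Base→S1→S2→S3: 20+26+37 = 83
Base→S1→S3→S2: 20+34+37 = 91
Base→S2→S1→S3: 23+26+34 = 83
Base→S2→S3→S1: 23+37+34 = 94
Base→S3→S1→S2: 30+34+26 = 90
Base→S3→S2→S1: 30+37+26 = 93
The minimum is 83.
One shortest path: Base → S1 → S2 → S3.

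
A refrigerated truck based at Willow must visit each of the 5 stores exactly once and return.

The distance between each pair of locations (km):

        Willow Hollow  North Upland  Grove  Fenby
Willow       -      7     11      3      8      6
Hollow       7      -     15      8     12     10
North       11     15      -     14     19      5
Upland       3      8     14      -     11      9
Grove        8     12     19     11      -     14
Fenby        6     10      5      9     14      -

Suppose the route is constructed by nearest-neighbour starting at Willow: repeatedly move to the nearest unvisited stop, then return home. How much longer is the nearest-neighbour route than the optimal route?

1 km longer than the optimal tour.

Willow: Upland=3, Fenby=6, Hollow=7, Grove=8, North=11 ⇒ Upland
Upland: Hollow=8, Fenby=9, Grove=11, North=14 ⇒ Hollow
Hollow: Fenby=10, Grove=12, North=15 ⇒ Fenby
Fenby: North=5, Grove=14 ⇒ North
North: Grove=19 ⇒ Grove
NN route Willow → Upland → Hollow → Fenby → North → Grove → Willow costs 53.
Optimal: Willow → North → Fenby → Hollow → Grove → Upland → Willow costs 52 (by enumerating all 60 distinct tours).
Excess = 53 − 52 = 1.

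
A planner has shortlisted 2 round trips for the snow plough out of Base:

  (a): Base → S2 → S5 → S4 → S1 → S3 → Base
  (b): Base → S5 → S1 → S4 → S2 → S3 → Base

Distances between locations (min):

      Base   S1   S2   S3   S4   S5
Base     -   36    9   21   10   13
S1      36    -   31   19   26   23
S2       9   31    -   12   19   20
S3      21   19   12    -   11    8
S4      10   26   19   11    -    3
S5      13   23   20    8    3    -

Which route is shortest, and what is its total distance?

98 min — (a) is the shortest.

(a): 9 + 20 + 3 + 26 + 19 + 21 = 98
(b): 13 + 23 + 26 + 19 + 12 + 21 = 114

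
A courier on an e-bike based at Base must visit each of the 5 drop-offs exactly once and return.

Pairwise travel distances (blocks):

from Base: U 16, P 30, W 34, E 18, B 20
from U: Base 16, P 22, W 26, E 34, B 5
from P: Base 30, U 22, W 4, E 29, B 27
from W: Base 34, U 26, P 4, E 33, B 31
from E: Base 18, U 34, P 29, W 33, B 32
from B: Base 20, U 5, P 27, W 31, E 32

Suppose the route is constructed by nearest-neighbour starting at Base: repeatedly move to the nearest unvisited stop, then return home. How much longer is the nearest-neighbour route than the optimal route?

From Base: U=16, E=18, B=20, P=30, W=34 → choose U (16).
From U: B=5, P=22, W=26, E=34 → choose B (5).
From B: P=27, W=31, E=32 → choose P (27).
From P: W=4, E=29 → choose W (4).
From W: E=33 → choose E (33).
NN route Base → U → B → P → W → E → Base costs 103.
Optimal: Base → E → P → W → U → B → Base costs 102 (by enumerating all 60 distinct tours).
Excess = 103 − 102 = 1.

Excess over optimum: 1 blocks.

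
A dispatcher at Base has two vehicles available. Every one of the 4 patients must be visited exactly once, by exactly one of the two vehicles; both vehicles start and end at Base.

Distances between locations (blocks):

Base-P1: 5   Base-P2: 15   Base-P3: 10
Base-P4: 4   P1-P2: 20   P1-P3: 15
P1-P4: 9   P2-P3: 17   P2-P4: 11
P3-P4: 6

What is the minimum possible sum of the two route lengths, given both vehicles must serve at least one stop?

Minimum combined distance: 52 blocks.

There are 2^3 − 1 = 7 ways to divide the 4 stops into two non-empty groups. For each, the best each vehicle can do is its own shortest tour through its group:
  {P1} + {P2, P3, P4}: 10 + 42 = 52
  {P2} + {P1, P3, P4}: 30 + 30 = 60
  {P1, P2} + {P3, P4}: 40 + 20 = 60
  {P3} + {P1, P2, P4}: 20 + 40 = 60
  {P1, P3} + {P2, P4}: 30 + 30 = 60
  {P2, P3} + {P1, P4}: 42 + 18 = 60
  … (7 splits in total)
Best: vehicle 1 Base → P1 → Base = 10; vehicle 2 Base → P2 → P3 → P4 → Base = 42; combined 52.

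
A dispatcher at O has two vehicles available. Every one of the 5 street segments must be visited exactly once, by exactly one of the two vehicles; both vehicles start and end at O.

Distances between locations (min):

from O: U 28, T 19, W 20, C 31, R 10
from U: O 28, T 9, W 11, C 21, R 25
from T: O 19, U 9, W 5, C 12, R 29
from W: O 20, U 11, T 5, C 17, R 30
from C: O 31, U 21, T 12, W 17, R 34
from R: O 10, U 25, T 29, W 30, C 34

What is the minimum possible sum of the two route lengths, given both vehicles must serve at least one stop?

103 min — the smallest possible combined total.

Try each way of splitting the stops between the two vehicles (each non-empty) and, for each split, find the best tour for each vehicle:
  {U} + {T, W, C, R}: 56 + 81 = 137
  {T} + {U, W, C, R}: 38 + 93 = 131
  {U, T} + {W, C, R}: 56 + 81 = 137
  {W} + {U, T, C, R}: 40 + 87 = 127
  {U, W} + {T, C, R}: 59 + 75 = 134
  {T, W} + {U, C, R}: 44 + 87 = 131
  … (15 splits in total)
  {U, T, W, C} + {R}: 83 + 20 = 103  ← best
Best: vehicle 1 O → T → C → U → W → O = 83; vehicle 2 O → R → O = 20; combined 103.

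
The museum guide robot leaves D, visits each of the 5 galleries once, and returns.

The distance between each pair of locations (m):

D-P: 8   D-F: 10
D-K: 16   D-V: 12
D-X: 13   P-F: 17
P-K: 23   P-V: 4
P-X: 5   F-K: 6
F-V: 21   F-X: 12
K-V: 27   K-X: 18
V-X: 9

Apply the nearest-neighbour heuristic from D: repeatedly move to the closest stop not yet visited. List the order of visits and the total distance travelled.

Nearest-neighbour total = 55 m; route D → P → V → X → F → K → D.

D → [P:8 / F:10 / V:12 / X:13 / K:16] → P (8)
P → [V:4 / X:5 / F:17 / K:23] → V (4)
V → [X:9 / F:21 / K:27] → X (9)
X → [F:12 / K:18] → F (12)
F → [K:6] → K (6)
Return K→D: 16.
Total = 8 + 4 + 9 + 12 + 6 + 16 = 55.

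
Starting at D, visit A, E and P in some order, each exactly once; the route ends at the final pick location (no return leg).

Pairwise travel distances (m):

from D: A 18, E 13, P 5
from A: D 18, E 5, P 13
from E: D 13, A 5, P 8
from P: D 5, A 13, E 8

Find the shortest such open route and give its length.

Shortest open route: 18 m.

There are 3! = 6 possible orderings.
D - A - E - P: 18+5+8 = 31
D - A - P - E: 18+13+8 = 39
D - E - A - P: 13+5+13 = 31
D - E - P - A: 13+8+13 = 34
D - P - A - E: 5+13+5 = 23
D - P - E - A: 5+8+5 = 18
The minimum is 18.
One shortest path: D → P → E → A.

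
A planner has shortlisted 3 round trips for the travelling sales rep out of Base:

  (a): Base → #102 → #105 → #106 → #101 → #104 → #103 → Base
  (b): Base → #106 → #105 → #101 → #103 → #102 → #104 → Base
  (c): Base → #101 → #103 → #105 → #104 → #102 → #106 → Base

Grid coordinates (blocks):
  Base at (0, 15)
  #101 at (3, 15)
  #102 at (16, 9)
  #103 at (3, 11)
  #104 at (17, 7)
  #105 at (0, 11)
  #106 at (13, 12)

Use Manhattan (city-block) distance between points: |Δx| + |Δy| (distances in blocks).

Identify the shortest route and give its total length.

(a): 22 + 18 + 14 + 13 + 22 + 18 + 7 = 114
(b): 16 + 14 + 7 + 4 + 15 + 3 + 25 = 84
(c): 3 + 4 + 3 + 21 + 3 + 6 + 16 = 56

56 blocks — (c) is the shortest.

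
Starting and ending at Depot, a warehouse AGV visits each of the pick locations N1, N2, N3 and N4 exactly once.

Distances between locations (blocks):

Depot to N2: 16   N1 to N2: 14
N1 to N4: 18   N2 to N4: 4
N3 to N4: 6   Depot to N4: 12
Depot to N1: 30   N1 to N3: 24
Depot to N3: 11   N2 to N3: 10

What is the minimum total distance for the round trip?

Minimum total distance: 65 blocks.

With 4 stops there are 4!/2 = 12 distinct round trips (a route and its reverse cost the same).
Depot → N1 → N2 → N3 → N4 → Depot: 30+14+10+6+12 = 72
Depot → N1 → N2 → N4 → N3 → Depot: 30+14+4+6+11 = 65
Depot → N1 → N3 → N2 → N4 → Depot: 30+24+10+4+12 = 80
Depot → N1 → N3 → N4 → N2 → Depot: 30+24+6+4+16 = 80
Depot → N1 → N4 → N2 → N3 → Depot: 30+18+4+10+11 = 73
Depot → N1 → N4 → N3 → N2 → Depot: 30+18+6+10+16 = 80
Depot → N2 → N1 → N3 → N4 → Depot: 16+14+24+6+12 = 72
Depot → N2 → N1 → N4 → N3 → Depot: 16+14+18+6+11 = 65
Depot → N2 → N3 → N1 → N4 → Depot: 16+10+24+18+12 = 80
Depot → N2 → N4 → N1 → N3 → Depot: 16+4+18+24+11 = 73
Depot → N3 → N1 → N2 → N4 → Depot: 11+24+14+4+12 = 65
Depot → N3 → N2 → N1 → N4 → Depot: 11+10+14+18+12 = 65
The minimum is 65.
One optimal route: Depot → N1 → N2 → N4 → N3 → Depot (or its reverse).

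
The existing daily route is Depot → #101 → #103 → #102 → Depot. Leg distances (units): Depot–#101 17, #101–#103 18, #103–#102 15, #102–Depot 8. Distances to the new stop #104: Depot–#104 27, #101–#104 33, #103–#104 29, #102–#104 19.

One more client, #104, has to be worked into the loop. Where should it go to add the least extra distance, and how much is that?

Insertion cost between consecutive stops i–j is d(i,#104) + d(#104,j) − d(i,j):
  between Depot and #101: 27 + 33 − 17 = 43
  between #101 and #103: 33 + 29 − 18 = 44
  between #103 and #102: 29 + 19 − 15 = 33
  between #102 and Depot: 19 + 27 − 8 = 38
Cheapest insertion is between #103 and #102, adding 33.
New total = 58 + 33 = 91.

+33 — insert #104 between #103 and #102.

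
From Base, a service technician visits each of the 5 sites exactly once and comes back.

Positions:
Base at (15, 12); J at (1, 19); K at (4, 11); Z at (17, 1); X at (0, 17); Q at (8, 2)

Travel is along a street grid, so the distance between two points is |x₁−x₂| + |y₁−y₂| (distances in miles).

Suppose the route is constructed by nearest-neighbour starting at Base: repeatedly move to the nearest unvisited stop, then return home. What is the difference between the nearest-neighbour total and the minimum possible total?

From Base: K=12, Z=13, Q=17, X=20, J=21 → choose K (12).
From K: X=10, J=11, Q=13, Z=23 → choose X (10).
From X: J=3, Q=23, Z=33 → choose J (3).
From J: Q=24, Z=34 → choose Q (24).
From Q: Z=10 → choose Z (10).
NN route Base → K → X → J → Q → Z → Base costs 72.
Optimal: Base → J → X → K → Q → Z → Base costs 70 (by enumerating all 60 distinct tours).
Excess = 72 − 70 = 2.

The nearest-neighbour route is 2 miles longer than optimal.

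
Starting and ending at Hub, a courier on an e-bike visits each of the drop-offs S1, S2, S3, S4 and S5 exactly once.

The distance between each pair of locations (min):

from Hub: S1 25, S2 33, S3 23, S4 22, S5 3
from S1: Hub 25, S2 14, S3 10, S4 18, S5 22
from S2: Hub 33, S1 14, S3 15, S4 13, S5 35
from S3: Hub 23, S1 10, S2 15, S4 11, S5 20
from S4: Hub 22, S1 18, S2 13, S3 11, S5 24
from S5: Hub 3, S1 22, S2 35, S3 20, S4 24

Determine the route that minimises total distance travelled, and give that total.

With 5 stops there are 5!/2 = 60 distinct round trips (a route and its reverse cost the same).
Hub-S1-S2-S3-S4-S5-Hub: 25+14+15+11+24+3 = 92
Hub-S1-S2-S3-S5-S4-Hub: 25+14+15+20+24+22 = 120
Hub-S1-S2-S4-S3-S5-Hub: 25+14+13+11+20+3 = 86
Hub-S1-S2-S4-S5-S3-Hub: 25+14+13+24+20+23 = 119
Hub-S1-S2-S5-S3-S4-Hub: 25+14+35+20+11+22 = 127
Hub-S1-S2-S5-S4-S3-Hub: 25+14+35+24+11+23 = 132
Hub-S1-S3-S2-S4-S5-Hub: 25+10+15+13+24+3 = 90
Hub-S1-S3-S2-S5-S4-Hub: 25+10+15+35+24+22 = 131
Hub-S1-S3-S4-S2-S5-Hub: 25+10+11+13+35+3 = 97
Hub-S1-S3-S4-S5-S2-Hub: 25+10+11+24+35+33 = 138
Hub-S1-S3-S5-S2-S4-Hub: 25+10+20+35+13+22 = 125
Hub-S1-S3-S5-S4-S2-Hub: 25+10+20+24+13+33 = 125
Hub-S1-S4-S2-S3-S5-Hub: 25+18+13+15+20+3 = 94
Hub-S1-S4-S2-S5-S3-Hub: 25+18+13+35+20+23 = 134
… (46 more)
Hub-S4-S2-S1-S3-S5-Hub: 22+13+14+10+20+3 = 82  ← best
The minimum is 82.
One optimal route: Hub → S4 → S2 → S1 → S3 → S5 → Hub (or its reverse).

82 min — the shortest possible round trip.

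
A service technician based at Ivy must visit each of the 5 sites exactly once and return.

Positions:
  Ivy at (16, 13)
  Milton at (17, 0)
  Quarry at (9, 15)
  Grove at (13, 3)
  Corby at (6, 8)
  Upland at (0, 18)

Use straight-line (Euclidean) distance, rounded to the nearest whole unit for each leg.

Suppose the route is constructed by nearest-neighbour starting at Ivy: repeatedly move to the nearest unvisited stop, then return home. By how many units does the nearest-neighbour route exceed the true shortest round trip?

From Ivy: Quarry=7, Grove=10, Corby=11, Milton=13, Upland=17 → choose Quarry (7).
From Quarry: Corby=8, Upland=9, Grove=13, Milton=17 → choose Corby (8).
From Corby: Grove=9, Upland=12, Milton=14 → choose Grove (9).
From Grove: Milton=5, Upland=20 → choose Milton (5).
From Milton: Upland=25 → choose Upland (25).
NN route Ivy → Quarry → Corby → Grove → Milton → Upland → Ivy costs 71.
Optimal: Ivy → Milton → Grove → Corby → Upland → Quarry → Ivy costs 55 (by enumerating all 60 distinct tours).
Excess = 71 − 55 = 16.

16 longer than the optimal tour.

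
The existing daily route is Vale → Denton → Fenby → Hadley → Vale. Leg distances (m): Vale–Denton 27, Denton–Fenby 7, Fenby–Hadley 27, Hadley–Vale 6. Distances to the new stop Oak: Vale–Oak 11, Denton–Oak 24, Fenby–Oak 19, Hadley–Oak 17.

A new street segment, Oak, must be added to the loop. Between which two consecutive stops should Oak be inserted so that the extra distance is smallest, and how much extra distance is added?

Insertion cost between consecutive stops i–j is d(i,Oak) + d(Oak,j) − d(i,j):
  between Vale and Denton: 11 + 24 − 27 = 8
  between Denton and Fenby: 24 + 19 − 7 = 36
  between Fenby and Hadley: 19 + 17 − 27 = 9
  between Hadley and Vale: 17 + 11 − 6 = 22
Cheapest insertion is between Vale and Denton, adding 8.
New total = 67 + 8 = 75.

Minimum extra distance: 8 m, inserting Oak between Vale and Denton.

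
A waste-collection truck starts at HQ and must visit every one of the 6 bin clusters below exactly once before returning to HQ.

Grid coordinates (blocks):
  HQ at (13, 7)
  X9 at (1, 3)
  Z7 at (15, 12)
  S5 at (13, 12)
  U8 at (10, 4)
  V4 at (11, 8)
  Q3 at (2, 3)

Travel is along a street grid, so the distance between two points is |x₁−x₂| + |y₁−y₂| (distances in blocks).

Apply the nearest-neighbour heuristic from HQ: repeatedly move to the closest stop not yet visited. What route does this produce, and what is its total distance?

Nearest-neighbour total = 48 blocks; route HQ → V4 → U8 → Q3 → X9 → S5 → Z7 → HQ.

At HQ the remaining stops are V4 3, S5 5, U8 6, Z7 7, Q3 15, X9 16; go to V4.
At V4 the remaining stops are U8 5, S5 6, Z7 8, Q3 14, X9 15; go to U8.
At U8 the remaining stops are Q3 9, X9 10, S5 11, Z7 13; go to Q3.
At Q3 the remaining stops are X9 1, S5 20, Z7 22; go to X9.
At X9 the remaining stops are S5 21, Z7 23; go to S5.
At S5 the remaining stops are Z7 2; go to Z7.
Return Z7→HQ: 7.
Total = 3 + 5 + 9 + 1 + 21 + 2 + 7 = 48.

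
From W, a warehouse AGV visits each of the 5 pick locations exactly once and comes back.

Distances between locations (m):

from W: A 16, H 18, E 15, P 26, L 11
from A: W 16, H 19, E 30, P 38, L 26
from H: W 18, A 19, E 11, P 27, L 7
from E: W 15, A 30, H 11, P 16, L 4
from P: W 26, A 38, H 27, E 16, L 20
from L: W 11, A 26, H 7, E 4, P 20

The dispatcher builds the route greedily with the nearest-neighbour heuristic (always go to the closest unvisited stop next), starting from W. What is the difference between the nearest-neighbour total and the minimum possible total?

W: L=11, E=15, A=16, H=18, P=26 ⇒ L
L: E=4, H=7, P=20, A=26 ⇒ E
E: H=11, P=16, A=30 ⇒ H
H: A=19, P=27 ⇒ A
A: P=38 ⇒ P
NN route W → L → E → H → A → P → W costs 109.
Optimal: W → A → H → L → E → P → W costs 88 (by enumerating all 60 distinct tours).
Excess = 109 − 88 = 21.

The nearest-neighbour route is 21 m longer than optimal.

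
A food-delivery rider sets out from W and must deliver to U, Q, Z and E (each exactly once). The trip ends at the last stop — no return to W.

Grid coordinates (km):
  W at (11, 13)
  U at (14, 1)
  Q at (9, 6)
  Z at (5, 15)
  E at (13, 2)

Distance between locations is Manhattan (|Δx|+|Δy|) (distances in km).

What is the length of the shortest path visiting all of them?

There are 4! = 24 possible orderings.
W - U - Q - Z - E: 15+10+13+21 = 59
W - U - Q - E - Z: 15+10+8+21 = 54
W - U - Z - Q - E: 15+23+13+8 = 59
W - U - Z - E - Q: 15+23+21+8 = 67
W - U - E - Q - Z: 15+2+8+13 = 38
W - U - E - Z - Q: 15+2+21+13 = 51
W - Q - U - Z - E: 9+10+23+21 = 63
W - Q - U - E - Z: 9+10+2+21 = 42
W - Q - Z - U - E: 9+13+23+2 = 47
W - Q - Z - E - U: 9+13+21+2 = 45
W - Q - E - U - Z: 9+8+2+23 = 42
W - Q - E - Z - U: 9+8+21+23 = 61
W - Z - U - Q - E: 8+23+10+8 = 49
W - Z - U - E - Q: 8+23+2+8 = 41
… (10 more)
W - Z - Q - E - U: 8+13+8+2 = 31  ← best
The minimum is 31.
One shortest path: W → Z → Q → E → U.

31 km — the minimum one-way total.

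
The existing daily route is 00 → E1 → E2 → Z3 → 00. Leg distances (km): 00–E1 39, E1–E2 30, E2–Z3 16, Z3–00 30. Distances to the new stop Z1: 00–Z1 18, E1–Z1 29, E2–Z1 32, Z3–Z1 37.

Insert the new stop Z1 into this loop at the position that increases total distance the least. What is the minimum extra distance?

+8 km — insert Z1 between 00 and E1.

Insertion cost between consecutive stops i–j is d(i,Z1) + d(Z1,j) − d(i,j):
  between 00 and E1: 18 + 29 − 39 = 8
  between E1 and E2: 29 + 32 − 30 = 31
  between E2 and Z3: 32 + 37 − 16 = 53
  between Z3 and 00: 37 + 18 − 30 = 25
Cheapest insertion is between 00 and E1, adding 8.
New total = 115 + 8 = 123.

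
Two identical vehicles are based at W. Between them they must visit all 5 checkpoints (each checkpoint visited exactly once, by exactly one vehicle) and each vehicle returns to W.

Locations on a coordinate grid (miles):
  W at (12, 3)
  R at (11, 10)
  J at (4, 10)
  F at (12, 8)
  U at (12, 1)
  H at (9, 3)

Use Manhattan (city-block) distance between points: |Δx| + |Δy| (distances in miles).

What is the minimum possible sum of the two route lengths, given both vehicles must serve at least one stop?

Minimum combined distance: 34 miles.

Check every non-empty split of the stops between the two vehicles; for each half take its own optimal tour:
  {R} + {J, F, U, H}: 16 + 34 = 50
  {J} + {R, F, U, H}: 30 + 24 = 54
  {R, J} + {F, U, H}: 30 + 20 = 50
  {F} + {R, J, U, H}: 10 + 34 = 44
  {R, F} + {J, U, H}: 16 + 34 = 50
  {J, F} + {R, U, H}: 30 + 24 = 54
  … (15 splits in total)
  {U} + {R, J, F, H}: 4 + 30 = 34  ← best
Best: vehicle 1 W → U → W = 4; vehicle 2 W → F → R → J → H → W = 30; combined 34.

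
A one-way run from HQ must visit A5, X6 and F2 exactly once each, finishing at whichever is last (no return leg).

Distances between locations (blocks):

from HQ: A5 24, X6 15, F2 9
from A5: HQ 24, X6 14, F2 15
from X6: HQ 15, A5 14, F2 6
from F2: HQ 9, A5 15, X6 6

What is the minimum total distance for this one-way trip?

29 blocks — the minimum one-way total.

There are 3! = 6 possible orderings.
HQ → A5 → X6 → F2: 24+14+6 = 44
HQ → A5 → F2 → X6: 24+15+6 = 45
HQ → X6 → A5 → F2: 15+14+15 = 44
HQ → X6 → F2 → A5: 15+6+15 = 36
HQ → F2 → A5 → X6: 9+15+14 = 38
HQ → F2 → X6 → A5: 9+6+14 = 29
The minimum is 29.
One shortest path: HQ → F2 → X6 → A5.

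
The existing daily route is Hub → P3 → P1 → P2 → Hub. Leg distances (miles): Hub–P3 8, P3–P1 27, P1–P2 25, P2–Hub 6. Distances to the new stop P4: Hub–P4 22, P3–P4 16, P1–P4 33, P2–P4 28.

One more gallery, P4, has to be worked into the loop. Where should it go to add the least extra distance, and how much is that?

Adding 22 miles by placing P4 on the P3–P1 leg.

Insertion cost between consecutive stops i–j is d(i,P4) + d(P4,j) − d(i,j):
  between Hub and P3: 22 + 16 − 8 = 30
  between P3 and P1: 16 + 33 − 27 = 22
  between P1 and P2: 33 + 28 − 25 = 36
  between P2 and Hub: 28 + 22 − 6 = 44
Cheapest insertion is between P3 and P1, adding 22.
New total = 66 + 22 = 88.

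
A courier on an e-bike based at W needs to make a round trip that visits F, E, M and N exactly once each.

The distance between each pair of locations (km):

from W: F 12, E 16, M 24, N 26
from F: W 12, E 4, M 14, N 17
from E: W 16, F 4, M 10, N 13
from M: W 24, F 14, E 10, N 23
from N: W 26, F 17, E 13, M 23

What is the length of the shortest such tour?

75 km — the shortest possible round trip.

With 4 stops there are 4!/2 = 12 distinct round trips (a route and its reverse cost the same).
W-F-E-M-N-W: 12+4+10+23+26 = 75
W-F-E-N-M-W: 12+4+13+23+24 = 76
W-F-M-E-N-W: 12+14+10+13+26 = 75
W-F-M-N-E-W: 12+14+23+13+16 = 78
W-F-N-E-M-W: 12+17+13+10+24 = 76
W-F-N-M-E-W: 12+17+23+10+16 = 78
W-E-F-M-N-W: 16+4+14+23+26 = 83
W-E-F-N-M-W: 16+4+17+23+24 = 84
W-E-M-F-N-W: 16+10+14+17+26 = 83
W-E-N-F-M-W: 16+13+17+14+24 = 84
W-M-F-E-N-W: 24+14+4+13+26 = 81
W-M-E-F-N-W: 24+10+4+17+26 = 81
The minimum is 75.
One optimal route: W → F → E → M → N → W (or its reverse).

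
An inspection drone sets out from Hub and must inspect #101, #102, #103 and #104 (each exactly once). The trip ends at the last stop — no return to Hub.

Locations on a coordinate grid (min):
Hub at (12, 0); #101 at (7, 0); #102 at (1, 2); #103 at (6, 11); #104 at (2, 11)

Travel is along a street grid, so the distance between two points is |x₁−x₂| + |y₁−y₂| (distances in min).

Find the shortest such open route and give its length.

There are 4! = 24 possible orderings.
Hub→#101→#102→#103→#104: 5+8+14+4 = 31
Hub→#101→#102→#104→#103: 5+8+10+4 = 27
Hub→#101→#103→#102→#104: 5+12+14+10 = 41
Hub→#101→#103→#104→#102: 5+12+4+10 = 31
Hub→#101→#104→#102→#103: 5+16+10+14 = 45
Hub→#101→#104→#103→#102: 5+16+4+14 = 39
Hub→#102→#101→#103→#104: 13+8+12+4 = 37
Hub→#102→#101→#104→#103: 13+8+16+4 = 41
Hub→#102→#103→#101→#104: 13+14+12+16 = 55
Hub→#102→#103→#104→#101: 13+14+4+16 = 47
Hub→#102→#104→#101→#103: 13+10+16+12 = 51
Hub→#102→#104→#103→#101: 13+10+4+12 = 39
Hub→#103→#101→#102→#104: 17+12+8+10 = 47
Hub→#103→#101→#104→#102: 17+12+16+10 = 55
… (10 more)
The minimum is 27.
One shortest path: Hub → #101 → #102 → #104 → #103.

27 min — the minimum one-way total.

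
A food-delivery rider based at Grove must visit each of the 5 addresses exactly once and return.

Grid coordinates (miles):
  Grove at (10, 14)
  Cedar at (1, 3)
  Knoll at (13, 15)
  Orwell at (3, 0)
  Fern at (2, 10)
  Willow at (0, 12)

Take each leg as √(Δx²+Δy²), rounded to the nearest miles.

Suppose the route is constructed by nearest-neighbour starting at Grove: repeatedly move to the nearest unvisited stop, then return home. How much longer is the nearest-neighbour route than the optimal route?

From Grove: Knoll=3, Fern=9, Willow=10, Cedar=14, Orwell=16 → choose Knoll (3).
From Knoll: Fern=12, Willow=13, Cedar=17, Orwell=18 → choose Fern (12).
From Fern: Willow=3, Cedar=7, Orwell=10 → choose Willow (3).
From Willow: Cedar=9, Orwell=12 → choose Cedar (9).
From Cedar: Orwell=4 → choose Orwell (4).
NN route Grove → Knoll → Fern → Willow → Cedar → Orwell → Grove costs 47.
Optimal: Grove → Knoll → Orwell → Cedar → Fern → Willow → Grove costs 45 (by enumerating all 60 distinct tours).
Excess = 47 − 45 = 2.

Excess over optimum: 2 miles.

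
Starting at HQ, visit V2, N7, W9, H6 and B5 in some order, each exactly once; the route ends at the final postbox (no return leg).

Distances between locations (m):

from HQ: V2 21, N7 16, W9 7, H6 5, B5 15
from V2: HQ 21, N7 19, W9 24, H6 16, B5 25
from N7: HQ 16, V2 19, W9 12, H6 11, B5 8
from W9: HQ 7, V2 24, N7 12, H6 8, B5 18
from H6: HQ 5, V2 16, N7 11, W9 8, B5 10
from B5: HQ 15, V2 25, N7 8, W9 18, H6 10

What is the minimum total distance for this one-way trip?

52 m — the minimum one-way total.

There are 5! = 120 possible orderings.
HQ→V2→N7→W9→H6→B5: 21+19+12+8+10 = 70
HQ→V2→N7→W9→B5→H6: 21+19+12+18+10 = 80
HQ→V2→N7→H6→W9→B5: 21+19+11+8+18 = 77
HQ→V2→N7→H6→B5→W9: 21+19+11+10+18 = 79
HQ→V2→N7→B5→W9→H6: 21+19+8+18+8 = 74
HQ→V2→N7→B5→H6→W9: 21+19+8+10+8 = 66
HQ→V2→W9→N7→H6→B5: 21+24+12+11+10 = 78
HQ→V2→W9→N7→B5→H6: 21+24+12+8+10 = 75
HQ→V2→W9→H6→N7→B5: 21+24+8+11+8 = 72
HQ→V2→W9→H6→B5→N7: 21+24+8+10+8 = 71
HQ→V2→W9→B5→N7→H6: 21+24+18+8+11 = 82
HQ→V2→W9→B5→H6→N7: 21+24+18+10+11 = 84
HQ→V2→H6→N7→W9→B5: 21+16+11+12+18 = 78
HQ→V2→H6→N7→B5→W9: 21+16+11+8+18 = 74
… (106 more)
HQ→W9→H6→B5→N7→V2: 7+8+10+8+19 = 52  ← best
The minimum is 52.
One shortest path: HQ → W9 → H6 → B5 → N7 → V2.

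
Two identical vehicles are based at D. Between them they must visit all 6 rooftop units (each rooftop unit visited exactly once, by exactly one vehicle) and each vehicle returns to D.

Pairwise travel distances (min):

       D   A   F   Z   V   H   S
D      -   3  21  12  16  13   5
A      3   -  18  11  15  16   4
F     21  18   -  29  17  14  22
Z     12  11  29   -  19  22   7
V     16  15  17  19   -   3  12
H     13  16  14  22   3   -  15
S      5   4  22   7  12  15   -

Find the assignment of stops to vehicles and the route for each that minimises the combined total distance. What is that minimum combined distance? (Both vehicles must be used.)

Minimum combined distance: 75 min.

Try each way of splitting the stops between the two vehicles (each non-empty) and, for each split, find the best tour for each vehicle:
  {A} + {F, Z, V, H, S}: 6 + 69 = 75
  {F} + {A, Z, V, H, S}: 42 + 49 = 91
  {A, F} + {Z, V, H, S}: 42 + 47 = 89
  {Z} + {A, F, V, H, S}: 24 + 55 = 79
  {A, Z} + {F, V, H, S}: 26 + 55 = 81
  {F, Z} + {A, V, H, S}: 62 + 35 = 97
  … (31 splits in total)
Best: vehicle 1 D → A → D = 6; vehicle 2 D → F → H → V → Z → S → D = 69; combined 75.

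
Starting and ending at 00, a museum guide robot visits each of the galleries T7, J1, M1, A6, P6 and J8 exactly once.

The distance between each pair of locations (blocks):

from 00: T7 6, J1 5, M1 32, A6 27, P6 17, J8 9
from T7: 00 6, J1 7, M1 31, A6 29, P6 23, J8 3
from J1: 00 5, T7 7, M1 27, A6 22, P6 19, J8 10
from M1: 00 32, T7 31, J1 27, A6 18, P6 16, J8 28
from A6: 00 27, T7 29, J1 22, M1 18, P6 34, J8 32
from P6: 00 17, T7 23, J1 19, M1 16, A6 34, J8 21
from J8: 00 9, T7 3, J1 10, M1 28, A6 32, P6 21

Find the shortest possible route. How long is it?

00-T7-J1-M1-A6-P6-J8-00: 6+7+27+18+34+21+9 = 122
00-T7-J1-M1-A6-J8-P6-00: 6+7+27+18+32+21+17 = 128
00-T7-J1-M1-P6-A6-J8-00: 6+7+27+16+34+32+9 = 131
00-T7-J1-M1-P6-J8-A6-00: 6+7+27+16+21+32+27 = 136
00-T7-J1-M1-J8-A6-P6-00: 6+7+27+28+32+34+17 = 151
00-T7-J1-M1-J8-P6-A6-00: 6+7+27+28+21+34+27 = 150
00-T7-J1-A6-M1-P6-J8-00: 6+7+22+18+16+21+9 = 99
00-T7-J1-A6-M1-J8-P6-00: 6+7+22+18+28+21+17 = 119
… (352 more)
00-T7-J8-P6-M1-A6-J1-00: 6+3+21+16+18+22+5 = 91  ← best
The minimum is 91.
One optimal route: 00 → T7 → J8 → P6 → M1 → A6 → J1 → 00 (or its reverse).

Minimum total distance: 91 blocks.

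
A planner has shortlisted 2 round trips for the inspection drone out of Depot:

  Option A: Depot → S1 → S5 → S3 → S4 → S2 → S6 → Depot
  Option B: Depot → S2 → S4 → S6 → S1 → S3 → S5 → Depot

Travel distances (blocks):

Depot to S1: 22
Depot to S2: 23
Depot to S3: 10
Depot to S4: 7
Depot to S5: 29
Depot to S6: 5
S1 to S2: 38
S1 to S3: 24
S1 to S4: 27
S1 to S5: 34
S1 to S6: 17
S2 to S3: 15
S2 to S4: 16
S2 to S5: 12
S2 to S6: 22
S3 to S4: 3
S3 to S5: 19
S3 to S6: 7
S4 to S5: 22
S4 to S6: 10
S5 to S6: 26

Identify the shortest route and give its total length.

Shortest is Option A, total 121 blocks.

Option A: 22 + 34 + 19 + 3 + 16 + 22 + 5 = 121
Option B: 23 + 16 + 10 + 17 + 24 + 19 + 29 = 138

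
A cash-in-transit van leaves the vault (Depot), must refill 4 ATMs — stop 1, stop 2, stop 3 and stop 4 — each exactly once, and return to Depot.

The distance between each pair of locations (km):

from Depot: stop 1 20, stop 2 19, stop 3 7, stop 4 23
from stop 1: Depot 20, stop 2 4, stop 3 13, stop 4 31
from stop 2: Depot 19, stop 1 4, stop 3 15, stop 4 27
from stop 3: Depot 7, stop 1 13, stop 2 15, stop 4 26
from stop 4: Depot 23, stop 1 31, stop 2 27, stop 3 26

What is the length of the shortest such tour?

There are 12 distinct closed tours to check (reversals are equivalent).
Depot→stop 1→stop 2→stop 3→stop 4→Depot: 20+4+15+26+23 = 88
Depot→stop 1→stop 2→stop 4→stop 3→Depot: 20+4+27+26+7 = 84
Depot→stop 1→stop 3→stop 2→stop 4→Depot: 20+13+15+27+23 = 98
Depot→stop 1→stop 3→stop 4→stop 2→Depot: 20+13+26+27+19 = 105
Depot→stop 1→stop 4→stop 2→stop 3→Depot: 20+31+27+15+7 = 100
Depot→stop 1→stop 4→stop 3→stop 2→Depot: 20+31+26+15+19 = 111
Depot→stop 2→stop 1→stop 3→stop 4→Depot: 19+4+13+26+23 = 85
Depot→stop 2→stop 1→stop 4→stop 3→Depot: 19+4+31+26+7 = 87
Depot→stop 2→stop 3→stop 1→stop 4→Depot: 19+15+13+31+23 = 101
Depot→stop 2→stop 4→stop 1→stop 3→Depot: 19+27+31+13+7 = 97
Depot→stop 3→stop 1→stop 2→stop 4→Depot: 7+13+4+27+23 = 74
Depot→stop 3→stop 2→stop 1→stop 4→Depot: 7+15+4+31+23 = 80
The minimum is 74.
One optimal route: Depot → stop 3 → stop 1 → stop 2 → stop 4 → Depot (or its reverse).

Minimum total distance: 74 km.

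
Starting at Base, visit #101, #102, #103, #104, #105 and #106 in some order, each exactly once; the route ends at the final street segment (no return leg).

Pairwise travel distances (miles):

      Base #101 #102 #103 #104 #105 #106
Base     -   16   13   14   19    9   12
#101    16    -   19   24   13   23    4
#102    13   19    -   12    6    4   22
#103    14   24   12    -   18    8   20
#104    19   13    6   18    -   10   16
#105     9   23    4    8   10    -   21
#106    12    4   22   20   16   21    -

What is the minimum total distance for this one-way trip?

Minimum one-way distance = 47 miles.

There are 6! = 720 possible orderings.
Base - #101 - #102 - #103 - #104 - #105 - #106: 16+19+12+18+10+21 = 96
Base - #101 - #102 - #103 - #104 - #106 - #105: 16+19+12+18+16+21 = 102
Base - #101 - #102 - #103 - #105 - #104 - #106: 16+19+12+8+10+16 = 81
Base - #101 - #102 - #103 - #105 - #106 - #104: 16+19+12+8+21+16 = 92
Base - #101 - #102 - #103 - #106 - #104 - #105: 16+19+12+20+16+10 = 93
Base - #101 - #102 - #103 - #106 - #105 - #104: 16+19+12+20+21+10 = 98
Base - #101 - #102 - #104 - #103 - #105 - #106: 16+19+6+18+8+21 = 88
Base - #101 - #102 - #104 - #103 - #106 - #105: 16+19+6+18+20+21 = 100
… (712 more)
Base - #106 - #101 - #104 - #102 - #105 - #103: 12+4+13+6+4+8 = 47  ← best
The minimum is 47.
One shortest path: Base → #106 → #101 → #104 → #102 → #105 → #103.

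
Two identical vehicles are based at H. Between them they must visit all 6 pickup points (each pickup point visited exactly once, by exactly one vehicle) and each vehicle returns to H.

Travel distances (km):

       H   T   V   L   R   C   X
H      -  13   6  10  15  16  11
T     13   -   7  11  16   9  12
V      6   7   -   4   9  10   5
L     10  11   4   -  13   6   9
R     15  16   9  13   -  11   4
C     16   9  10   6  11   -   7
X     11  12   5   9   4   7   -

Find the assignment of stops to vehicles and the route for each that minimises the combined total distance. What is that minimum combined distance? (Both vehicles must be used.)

68 km — the smallest possible combined total.

Try each way of splitting the stops between the two vehicles (each non-empty) and, for each split, find the best tour for each vehicle:
  {T} + {V, L, R, C, X}: 26 + 42 = 68
  {V} + {T, L, R, C, X}: 12 + 56 = 68
  {T, V} + {L, R, C, X}: 26 + 42 = 68
  {L} + {T, V, R, C, X}: 20 + 48 = 68
  {T, L} + {V, R, C, X}: 34 + 42 = 76
  {V, L} + {T, R, C, X}: 20 + 48 = 68
  … (31 splits in total)
Best: vehicle 1 H → T → H = 26; vehicle 2 H → V → L → C → R → X → H = 42; combined 68.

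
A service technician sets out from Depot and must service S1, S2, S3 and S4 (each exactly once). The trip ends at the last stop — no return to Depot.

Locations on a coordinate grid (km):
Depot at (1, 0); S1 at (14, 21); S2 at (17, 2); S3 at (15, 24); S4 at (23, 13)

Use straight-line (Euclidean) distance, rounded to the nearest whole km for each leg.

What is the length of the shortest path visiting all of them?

Minimum one-way distance = 44 km.

There are 4! = 24 possible orderings.
Depot → S1 → S2 → S3 → S4: 25+19+22+14 = 80
Depot → S1 → S2 → S4 → S3: 25+19+13+14 = 71
Depot → S1 → S3 → S2 → S4: 25+3+22+13 = 63
Depot → S1 → S3 → S4 → S2: 25+3+14+13 = 55
Depot → S1 → S4 → S2 → S3: 25+12+13+22 = 72
Depot → S1 → S4 → S3 → S2: 25+12+14+22 = 73
Depot → S2 → S1 → S3 → S4: 16+19+3+14 = 52
Depot → S2 → S1 → S4 → S3: 16+19+12+14 = 61
Depot → S2 → S3 → S1 → S4: 16+22+3+12 = 53
Depot → S2 → S3 → S4 → S1: 16+22+14+12 = 64
Depot → S2 → S4 → S1 → S3: 16+13+12+3 = 44
Depot → S2 → S4 → S3 → S1: 16+13+14+3 = 46
Depot → S3 → S1 → S2 → S4: 28+3+19+13 = 63
Depot → S3 → S1 → S4 → S2: 28+3+12+13 = 56
… (10 more)
The minimum is 44.
One shortest path: Depot → S2 → S4 → S1 → S3.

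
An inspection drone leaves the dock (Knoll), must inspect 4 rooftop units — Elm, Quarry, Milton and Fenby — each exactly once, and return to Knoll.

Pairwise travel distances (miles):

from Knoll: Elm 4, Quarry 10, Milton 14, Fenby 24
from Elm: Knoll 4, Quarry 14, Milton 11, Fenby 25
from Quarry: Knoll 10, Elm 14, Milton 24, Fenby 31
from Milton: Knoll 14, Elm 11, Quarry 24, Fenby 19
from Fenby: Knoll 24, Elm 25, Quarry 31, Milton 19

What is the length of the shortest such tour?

Knoll - Elm - Quarry - Milton - Fenby - Knoll: 4+14+24+19+24 = 85
Knoll - Elm - Quarry - Fenby - Milton - Knoll: 4+14+31+19+14 = 82
Knoll - Elm - Milton - Quarry - Fenby - Knoll: 4+11+24+31+24 = 94
Knoll - Elm - Milton - Fenby - Quarry - Knoll: 4+11+19+31+10 = 75
Knoll - Elm - Fenby - Quarry - Milton - Knoll: 4+25+31+24+14 = 98
Knoll - Elm - Fenby - Milton - Quarry - Knoll: 4+25+19+24+10 = 82
Knoll - Quarry - Elm - Milton - Fenby - Knoll: 10+14+11+19+24 = 78
Knoll - Quarry - Elm - Fenby - Milton - Knoll: 10+14+25+19+14 = 82
Knoll - Quarry - Milton - Elm - Fenby - Knoll: 10+24+11+25+24 = 94
Knoll - Quarry - Fenby - Elm - Milton - Knoll: 10+31+25+11+14 = 91
Knoll - Milton - Elm - Quarry - Fenby - Knoll: 14+11+14+31+24 = 94
Knoll - Milton - Quarry - Elm - Fenby - Knoll: 14+24+14+25+24 = 101
The minimum is 75.
One optimal route: Knoll → Elm → Milton → Fenby → Quarry → Knoll (or its reverse).

75 miles — the shortest possible round trip.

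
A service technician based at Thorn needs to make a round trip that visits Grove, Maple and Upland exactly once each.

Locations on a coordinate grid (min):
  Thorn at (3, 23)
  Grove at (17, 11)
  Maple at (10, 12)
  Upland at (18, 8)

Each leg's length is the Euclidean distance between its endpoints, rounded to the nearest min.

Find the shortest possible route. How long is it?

With 3 stops there are 3!/2 = 3 distinct round trips (a route and its reverse cost the same).
Thorn - Grove - Maple - Upland - Thorn: 18+7+9+21 = 55
Thorn - Grove - Upland - Maple - Thorn: 18+3+9+13 = 43
Thorn - Maple - Grove - Upland - Thorn: 13+7+3+21 = 44
The minimum is 43.
One optimal route: Thorn → Grove → Upland → Maple → Thorn (or its reverse).

Minimum total distance: 43 min.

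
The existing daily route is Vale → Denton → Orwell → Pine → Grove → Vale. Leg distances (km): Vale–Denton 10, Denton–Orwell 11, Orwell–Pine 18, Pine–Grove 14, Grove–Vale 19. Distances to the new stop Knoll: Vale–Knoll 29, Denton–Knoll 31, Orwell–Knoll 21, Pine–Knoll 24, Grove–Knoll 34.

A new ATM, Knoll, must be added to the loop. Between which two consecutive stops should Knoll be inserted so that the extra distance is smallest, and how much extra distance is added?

+27 km — insert Knoll between Orwell and Pine.

Insertion cost between consecutive stops i–j is d(i,Knoll) + d(Knoll,j) − d(i,j):
  between Vale and Denton: 29 + 31 − 10 = 50
  between Denton and Orwell: 31 + 21 − 11 = 41
  between Orwell and Pine: 21 + 24 − 18 = 27
  between Pine and Grove: 24 + 34 − 14 = 44
  between Grove and Vale: 34 + 29 − 19 = 44
Cheapest insertion is between Orwell and Pine, adding 27.
New total = 72 + 27 = 99.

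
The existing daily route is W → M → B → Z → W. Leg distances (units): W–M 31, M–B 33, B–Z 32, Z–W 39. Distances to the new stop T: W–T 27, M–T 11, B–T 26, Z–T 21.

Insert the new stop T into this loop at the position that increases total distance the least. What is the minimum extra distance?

Insertion cost between consecutive stops i–j is d(i,T) + d(T,j) − d(i,j):
  between W and M: 27 + 11 − 31 = 7
  between M and B: 11 + 26 − 33 = 4
  between B and Z: 26 + 21 − 32 = 15
  between Z and W: 21 + 27 − 39 = 9
Cheapest insertion is between M and B, adding 4.
New total = 135 + 4 = 139.

+4 — insert T between M and B.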